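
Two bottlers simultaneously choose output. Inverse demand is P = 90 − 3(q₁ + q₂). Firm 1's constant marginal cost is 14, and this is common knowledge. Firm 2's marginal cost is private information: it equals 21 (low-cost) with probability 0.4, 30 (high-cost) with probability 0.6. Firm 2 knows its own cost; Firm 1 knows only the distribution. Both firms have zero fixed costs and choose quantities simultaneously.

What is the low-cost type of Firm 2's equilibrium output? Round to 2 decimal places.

6.59

Firm 2 with cost c maximizes (90 − 3(q₁+q₂) − c)·q₂, giving q₂(c) = (90 − c − 3q₁)/6.
E[c₂] = 0.4·21 + 0.6·30 = 26.4
Firm 1's FOC against E[q₂] yields q₁ = (90 − 2·14 + E[c₂])/9 = (90 − 28 + 26.4)/9 = 9.82222.
q₂(low-cost) = (90 − 21 − 3·9.82222)/6 = 6.58889.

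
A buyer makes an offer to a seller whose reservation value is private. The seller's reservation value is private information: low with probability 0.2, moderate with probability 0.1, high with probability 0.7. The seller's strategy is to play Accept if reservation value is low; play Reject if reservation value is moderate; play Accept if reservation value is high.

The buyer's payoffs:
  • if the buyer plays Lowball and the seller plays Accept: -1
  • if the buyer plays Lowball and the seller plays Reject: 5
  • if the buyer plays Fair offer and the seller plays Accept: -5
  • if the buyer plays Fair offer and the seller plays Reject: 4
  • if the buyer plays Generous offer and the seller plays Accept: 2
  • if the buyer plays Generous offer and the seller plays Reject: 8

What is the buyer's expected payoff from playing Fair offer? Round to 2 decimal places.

-4.10

Take the expectation over the seller's reservation value, weighting each type's action by its prior probability.
E[Fair offer] = 0.2·(-5) + 0.1·4 + 0.7·(-5) = (-1) + 0.4 + (-3.5) = -4.1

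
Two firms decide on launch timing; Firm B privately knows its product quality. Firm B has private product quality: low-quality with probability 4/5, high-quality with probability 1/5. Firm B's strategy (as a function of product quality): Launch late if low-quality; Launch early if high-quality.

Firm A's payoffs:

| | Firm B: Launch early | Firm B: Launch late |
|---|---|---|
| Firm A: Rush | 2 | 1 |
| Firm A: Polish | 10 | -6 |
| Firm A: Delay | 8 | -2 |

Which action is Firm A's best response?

E[Rush] = 4/5·(1) + 1/5·(2) = 6/5
E[Polish] = 4/5·(-6) + 1/5·(10) = -14/5
E[Delay] = 4/5·(-2) + 1/5·(8) = 0
Best response: Rush (6/5 is the largest).

Rush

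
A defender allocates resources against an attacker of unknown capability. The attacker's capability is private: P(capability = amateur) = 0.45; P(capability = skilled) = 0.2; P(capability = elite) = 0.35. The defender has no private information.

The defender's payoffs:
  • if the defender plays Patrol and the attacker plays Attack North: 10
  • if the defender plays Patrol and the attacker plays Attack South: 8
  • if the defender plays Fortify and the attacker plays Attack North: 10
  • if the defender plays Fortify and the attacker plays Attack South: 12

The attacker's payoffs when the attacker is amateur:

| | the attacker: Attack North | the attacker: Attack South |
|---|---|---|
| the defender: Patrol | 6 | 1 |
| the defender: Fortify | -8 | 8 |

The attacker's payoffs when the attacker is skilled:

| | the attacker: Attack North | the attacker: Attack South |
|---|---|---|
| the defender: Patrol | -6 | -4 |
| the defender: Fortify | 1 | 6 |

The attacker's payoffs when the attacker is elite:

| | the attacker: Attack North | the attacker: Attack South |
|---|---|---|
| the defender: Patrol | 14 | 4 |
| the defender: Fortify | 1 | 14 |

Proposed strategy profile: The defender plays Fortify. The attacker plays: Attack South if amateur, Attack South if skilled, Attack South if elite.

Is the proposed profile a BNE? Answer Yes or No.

Yes

The defender plays Fortify: E[Fortify] = 0.45·(12) + 0.2·(12) + 0.35·(12) = 12; E[Patrol] = 8. Best-responding. ✓
The attacker (capability amateur), facing Fortify: Attack North gives -8, Attack South gives 8. Proposed Attack South is best. ✓
The attacker (capability skilled), facing Fortify: Attack North gives 1, Attack South gives 6. Proposed Attack South is best. ✓
The attacker (capability elite), facing Fortify: Attack North gives 1, Attack South gives 14. Proposed Attack South is best. ✓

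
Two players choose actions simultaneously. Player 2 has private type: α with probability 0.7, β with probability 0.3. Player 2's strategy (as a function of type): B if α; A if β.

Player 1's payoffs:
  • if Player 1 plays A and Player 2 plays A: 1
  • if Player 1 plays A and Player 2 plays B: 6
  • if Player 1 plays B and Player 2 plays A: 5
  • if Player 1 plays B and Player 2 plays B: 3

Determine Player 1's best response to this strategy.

E[A] = 0.7·(6) + 0.3·(1) = 4.5
E[B] = 0.7·(3) + 0.3·(5) = 3.6
Best response: A (4.5 is the largest).

A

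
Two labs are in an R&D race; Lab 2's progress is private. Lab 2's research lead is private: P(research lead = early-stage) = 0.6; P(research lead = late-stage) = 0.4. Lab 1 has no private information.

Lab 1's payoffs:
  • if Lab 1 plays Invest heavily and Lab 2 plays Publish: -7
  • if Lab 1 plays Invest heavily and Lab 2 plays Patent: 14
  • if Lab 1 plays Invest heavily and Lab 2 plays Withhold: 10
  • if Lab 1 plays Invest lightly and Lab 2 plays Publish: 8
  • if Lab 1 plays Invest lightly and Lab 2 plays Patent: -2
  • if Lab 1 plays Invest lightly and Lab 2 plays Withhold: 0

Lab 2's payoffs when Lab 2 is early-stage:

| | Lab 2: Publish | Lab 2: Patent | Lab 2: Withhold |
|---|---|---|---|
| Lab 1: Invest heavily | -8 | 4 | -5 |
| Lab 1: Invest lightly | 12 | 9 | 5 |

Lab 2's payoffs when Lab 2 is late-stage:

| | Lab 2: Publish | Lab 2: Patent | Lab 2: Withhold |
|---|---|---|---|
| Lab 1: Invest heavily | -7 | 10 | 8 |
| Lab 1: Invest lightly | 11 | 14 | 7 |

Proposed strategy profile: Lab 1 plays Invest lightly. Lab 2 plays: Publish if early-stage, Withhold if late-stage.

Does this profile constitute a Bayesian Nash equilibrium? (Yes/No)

No

A profile is a BNE iff every type of every player is best-responding given beliefs about the other side.
Lab 1 plays Invest lightly: E[Invest lightly] = 0.6·(8) + 0.4·(0) = 4.8; E[Invest heavily] = -0.2. Best-responding. ✓
Lab 2 (research lead early-stage), facing Invest lightly: Publish gives 12, Patent gives 9, Withhold gives 5. Proposed Publish is best. ✓
Lab 2 (research lead late-stage), facing Invest lightly: Publish gives 11, Patent gives 14, Withhold gives 7. Proposed Withhold is not best — profitable deviation exists. ✗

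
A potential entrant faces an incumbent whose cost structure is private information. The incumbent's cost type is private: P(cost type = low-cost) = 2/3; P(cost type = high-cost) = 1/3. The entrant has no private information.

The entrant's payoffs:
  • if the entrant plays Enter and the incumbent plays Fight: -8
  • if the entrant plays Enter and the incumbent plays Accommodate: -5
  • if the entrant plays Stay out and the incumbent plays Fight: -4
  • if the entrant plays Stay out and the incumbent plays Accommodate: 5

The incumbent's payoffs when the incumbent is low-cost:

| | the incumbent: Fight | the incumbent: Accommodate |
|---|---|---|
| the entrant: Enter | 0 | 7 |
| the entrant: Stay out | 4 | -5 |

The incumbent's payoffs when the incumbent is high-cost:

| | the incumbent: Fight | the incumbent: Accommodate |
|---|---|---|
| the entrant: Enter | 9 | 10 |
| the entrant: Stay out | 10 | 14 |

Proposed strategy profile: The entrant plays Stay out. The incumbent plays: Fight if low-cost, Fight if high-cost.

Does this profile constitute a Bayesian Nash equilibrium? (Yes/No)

A profile is a BNE iff every type of every player is best-responding given beliefs about the other side.
The entrant plays Stay out: E[Stay out] = 2/3·(-4) + 1/3·(-4) = -4; E[Enter] = -8. Best-responding. ✓
The incumbent (cost type low-cost), facing Stay out: Fight gives 4, Accommodate gives -5. Proposed Fight is best. ✓
The incumbent (cost type high-cost), facing Stay out: Fight gives 10, Accommodate gives 14. Proposed Fight is not best — profitable deviation exists. ✗

No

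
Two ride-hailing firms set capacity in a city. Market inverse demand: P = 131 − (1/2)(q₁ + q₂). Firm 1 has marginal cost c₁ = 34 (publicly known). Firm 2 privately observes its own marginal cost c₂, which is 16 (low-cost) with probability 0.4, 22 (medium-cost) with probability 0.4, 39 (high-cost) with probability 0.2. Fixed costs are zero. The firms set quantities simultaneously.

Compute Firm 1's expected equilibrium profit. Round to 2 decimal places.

1643.56

Firm 2 with cost c maximizes (131 − (1/2)(q₁+q₂) − c)·q₂, giving q₂(c) = (131 − c − (1/2)q₁).
E[c₂] = 0.4·16 + 0.4·22 + 0.2·39 = 23
Firm 1's FOC against E[q₂] yields q₁ = (131 − 2·34 + E[c₂])/(3/2) = (131 − 68 + 23)/(3/2) = 57.3333.
E[P] = 131 − (1/2)·(q₁ + E[q₂]) = 62.6667; Firm 1's expected profit = (E[P] − 34)·q₁ = (62.6667 − 34)·57.3333 = 1643.56.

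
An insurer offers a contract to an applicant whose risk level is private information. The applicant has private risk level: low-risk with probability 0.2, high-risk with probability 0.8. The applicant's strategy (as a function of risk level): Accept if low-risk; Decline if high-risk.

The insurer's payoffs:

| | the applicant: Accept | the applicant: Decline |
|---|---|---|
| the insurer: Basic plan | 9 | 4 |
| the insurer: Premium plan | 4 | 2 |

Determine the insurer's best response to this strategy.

Compute the insurer's expected payoff for each action, taking the expectation over the applicant's type.
E[Basic plan] = 0.2·(9) + 0.8·(4) = 5
E[Premium plan] = 0.2·(4) + 0.8·(2) = 2.4
Best response: Basic plan (5 is the largest).

Basic plan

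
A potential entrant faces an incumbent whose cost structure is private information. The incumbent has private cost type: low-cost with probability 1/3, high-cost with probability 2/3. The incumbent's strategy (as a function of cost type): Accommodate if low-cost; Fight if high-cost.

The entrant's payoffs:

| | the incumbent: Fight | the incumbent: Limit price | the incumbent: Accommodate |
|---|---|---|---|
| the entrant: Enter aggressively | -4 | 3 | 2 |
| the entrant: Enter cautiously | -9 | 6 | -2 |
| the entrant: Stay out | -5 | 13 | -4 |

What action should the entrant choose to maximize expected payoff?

Compute the entrant's expected payoff for each action, taking the expectation over the incumbent's type.
E[Enter aggressively] = 1/3·(2) + 2/3·(-4) = -2
E[Enter cautiously] = 1/3·(-2) + 2/3·(-9) = -20/3
E[Stay out] = 1/3·(-4) + 2/3·(-5) = -14/3
Best response: Enter aggressively (-2 is the largest).

Enter aggressively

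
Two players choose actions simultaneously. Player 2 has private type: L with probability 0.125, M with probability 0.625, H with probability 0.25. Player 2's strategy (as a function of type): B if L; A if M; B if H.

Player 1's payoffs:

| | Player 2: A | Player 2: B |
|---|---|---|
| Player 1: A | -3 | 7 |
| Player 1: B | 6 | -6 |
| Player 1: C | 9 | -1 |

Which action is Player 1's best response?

C

Compute Player 1's expected payoff for each action, taking the expectation over Player 2's type.
E[A] = 0.125·(7) + 0.625·(-3) + 0.25·(7) = 0.75
E[B] = 0.125·(-6) + 0.625·(6) + 0.25·(-6) = 1.5
E[C] = 0.125·(-1) + 0.625·(9) + 0.25·(-1) = 5.25
Best response: C (5.25 is the largest).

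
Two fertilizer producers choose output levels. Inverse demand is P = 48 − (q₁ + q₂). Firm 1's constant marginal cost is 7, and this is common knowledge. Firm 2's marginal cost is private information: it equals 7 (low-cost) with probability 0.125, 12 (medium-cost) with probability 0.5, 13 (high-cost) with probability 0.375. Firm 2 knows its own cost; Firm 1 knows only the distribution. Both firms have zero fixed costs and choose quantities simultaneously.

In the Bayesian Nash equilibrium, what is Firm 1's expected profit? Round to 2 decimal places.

232.56

Firm 2 with cost c maximizes (48 − (q₁+q₂) − c)·q₂, giving q₂(c) = (48 − c − q₁)/2.
E[c₂] = 0.125·7 + 0.5·12 + 0.375·13 = 11.75
Firm 1's FOC against E[q₂] yields q₁ = (48 − 2·7 + E[c₂])/3 = (48 − 14 + 11.75)/3 = 15.25.
E[P] = 48 − (q₁ + E[q₂]) = 22.25; Firm 1's expected profit = (E[P] − 7)·q₁ = (22.25 − 7)·15.25 = 232.562.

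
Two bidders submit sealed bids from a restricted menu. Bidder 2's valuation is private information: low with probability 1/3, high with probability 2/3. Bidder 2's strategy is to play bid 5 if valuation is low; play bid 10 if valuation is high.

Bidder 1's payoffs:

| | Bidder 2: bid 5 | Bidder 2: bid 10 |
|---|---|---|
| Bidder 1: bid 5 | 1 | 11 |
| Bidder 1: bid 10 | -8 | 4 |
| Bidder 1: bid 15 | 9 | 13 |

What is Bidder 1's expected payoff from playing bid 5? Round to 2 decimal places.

7.67

Take the expectation over Bidder 2's valuation, weighting each type's action by its prior probability.
E[bid 5] = 1/3·1 + 2/3·11 = 1/3 + 22/3 = 23/3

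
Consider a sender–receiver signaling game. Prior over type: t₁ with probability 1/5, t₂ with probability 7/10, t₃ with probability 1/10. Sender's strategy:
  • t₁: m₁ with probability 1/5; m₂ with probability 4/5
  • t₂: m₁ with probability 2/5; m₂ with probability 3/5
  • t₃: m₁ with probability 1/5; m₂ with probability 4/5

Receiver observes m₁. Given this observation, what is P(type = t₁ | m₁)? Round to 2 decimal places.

Apply Bayes' rule using the sender's strategy as the likelihood.
P(m₁) = (1/5)·(1/5) + (7/10)·(2/5) + (1/10)·(1/5) = 17/50
P(t₁ | m₁) = ((1/5)·(1/5)) / (17/50) = (1/25) / (17/50) = 2/17

0.12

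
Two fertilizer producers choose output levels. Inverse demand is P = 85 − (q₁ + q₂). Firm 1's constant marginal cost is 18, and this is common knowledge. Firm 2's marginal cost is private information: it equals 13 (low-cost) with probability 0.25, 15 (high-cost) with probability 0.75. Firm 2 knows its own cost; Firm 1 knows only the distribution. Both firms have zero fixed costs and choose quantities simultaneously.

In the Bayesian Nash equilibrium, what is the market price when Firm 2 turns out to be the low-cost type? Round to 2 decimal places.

38.42

Type-c best response for Firm 2: q₂(c) = (85 − c)/2 − q₁/2.
Firm 1 maximizes expected profit; its first-order condition is 85 − 2q₁ − E[q₂] − 18 = 0.
Substituting E[q₂] and solving: E[c₂] = 14.5, so q₁ = (85 − 2·18 + 14.5)/3 = 21.1667.
q₂(low-cost) = 25.4167, so P = 85 − (21.1667 + 25.4167) = 38.4167.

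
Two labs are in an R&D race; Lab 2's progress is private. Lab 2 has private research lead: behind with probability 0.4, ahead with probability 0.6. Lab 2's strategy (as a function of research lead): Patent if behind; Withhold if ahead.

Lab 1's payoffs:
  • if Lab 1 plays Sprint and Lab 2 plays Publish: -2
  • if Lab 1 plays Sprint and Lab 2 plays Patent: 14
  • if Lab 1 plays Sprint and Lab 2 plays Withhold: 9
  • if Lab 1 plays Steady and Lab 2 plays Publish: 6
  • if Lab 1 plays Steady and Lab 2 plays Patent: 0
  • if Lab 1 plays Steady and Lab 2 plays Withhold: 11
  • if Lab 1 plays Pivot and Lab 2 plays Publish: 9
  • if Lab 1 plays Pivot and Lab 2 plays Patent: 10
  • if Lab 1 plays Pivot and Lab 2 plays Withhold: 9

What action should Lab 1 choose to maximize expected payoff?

Sprint

E[Sprint] = 0.4·(14) + 0.6·(9) = 11
E[Steady] = 0.4·(0) + 0.6·(11) = 6.6
E[Pivot] = 0.4·(10) + 0.6·(9) = 9.4
Best response: Sprint (11 is the largest).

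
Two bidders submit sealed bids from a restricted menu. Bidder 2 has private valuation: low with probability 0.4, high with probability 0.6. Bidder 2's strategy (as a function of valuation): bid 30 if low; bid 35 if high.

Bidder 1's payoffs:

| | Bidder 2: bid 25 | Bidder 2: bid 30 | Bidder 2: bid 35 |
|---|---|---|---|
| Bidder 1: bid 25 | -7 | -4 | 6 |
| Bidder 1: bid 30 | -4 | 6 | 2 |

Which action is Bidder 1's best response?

E[bid 25] = 0.4·(-4) + 0.6·(6) = 2
E[bid 30] = 0.4·(6) + 0.6·(2) = 3.6
Best response: bid 30 (3.6 is the largest).

bid 30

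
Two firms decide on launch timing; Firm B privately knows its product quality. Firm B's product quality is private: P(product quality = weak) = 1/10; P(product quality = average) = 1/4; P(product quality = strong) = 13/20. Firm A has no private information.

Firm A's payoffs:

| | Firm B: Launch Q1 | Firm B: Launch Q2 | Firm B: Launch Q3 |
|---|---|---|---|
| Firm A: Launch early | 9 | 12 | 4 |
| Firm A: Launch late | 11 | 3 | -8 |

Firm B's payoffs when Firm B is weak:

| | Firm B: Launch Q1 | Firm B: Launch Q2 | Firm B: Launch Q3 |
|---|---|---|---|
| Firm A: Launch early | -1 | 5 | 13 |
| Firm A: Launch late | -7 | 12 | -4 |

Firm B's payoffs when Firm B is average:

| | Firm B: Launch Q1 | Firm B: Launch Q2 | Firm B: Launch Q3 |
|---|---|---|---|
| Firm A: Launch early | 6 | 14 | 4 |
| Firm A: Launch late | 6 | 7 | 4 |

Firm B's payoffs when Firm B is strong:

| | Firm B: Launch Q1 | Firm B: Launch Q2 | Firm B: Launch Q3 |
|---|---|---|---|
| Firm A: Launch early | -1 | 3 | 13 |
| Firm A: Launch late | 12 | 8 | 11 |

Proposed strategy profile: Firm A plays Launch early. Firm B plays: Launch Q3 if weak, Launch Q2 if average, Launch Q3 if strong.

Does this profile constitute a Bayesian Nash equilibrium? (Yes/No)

Yes

A profile is a BNE iff every type of every player is best-responding given beliefs about the other side.
Firm A plays Launch early: E[Launch early] = 1/10·(4) + 1/4·(12) + 13/20·(4) = 6; E[Launch late] = -21/4. Best-responding. ✓
Firm B (product quality weak), facing Launch early: Launch Q1 gives -1, Launch Q2 gives 5, Launch Q3 gives 13. Proposed Launch Q3 is best. ✓
Firm B (product quality average), facing Launch early: Launch Q1 gives 6, Launch Q2 gives 14, Launch Q3 gives 4. Proposed Launch Q2 is best. ✓
Firm B (product quality strong), facing Launch early: Launch Q1 gives -1, Launch Q2 gives 3, Launch Q3 gives 13. Proposed Launch Q3 is best. ✓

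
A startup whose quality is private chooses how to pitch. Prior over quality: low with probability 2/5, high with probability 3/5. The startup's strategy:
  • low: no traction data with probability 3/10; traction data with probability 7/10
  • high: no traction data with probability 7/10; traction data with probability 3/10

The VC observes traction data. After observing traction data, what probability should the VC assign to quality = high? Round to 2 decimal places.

P(traction data) = (2/5)·(7/10) + (3/5)·(3/10) = 23/50
P(high | traction data) = ((3/5)·(3/10)) / (23/50) = (9/50) / (23/50) = 9/23

0.39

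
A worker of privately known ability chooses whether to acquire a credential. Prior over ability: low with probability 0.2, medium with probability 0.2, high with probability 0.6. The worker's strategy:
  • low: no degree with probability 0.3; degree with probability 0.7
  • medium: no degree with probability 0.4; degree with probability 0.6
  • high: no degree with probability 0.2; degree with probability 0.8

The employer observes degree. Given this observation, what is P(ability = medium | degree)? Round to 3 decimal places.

0.162

Apply Bayes' rule using the sender's strategy as the likelihood.
P(degree) = 0.2·0.7 + 0.2·0.6 + 0.6·0.8 = 0.74
P(medium | degree) = (0.2·0.6) / 0.74 = 0.12 / 0.74 = 0.162162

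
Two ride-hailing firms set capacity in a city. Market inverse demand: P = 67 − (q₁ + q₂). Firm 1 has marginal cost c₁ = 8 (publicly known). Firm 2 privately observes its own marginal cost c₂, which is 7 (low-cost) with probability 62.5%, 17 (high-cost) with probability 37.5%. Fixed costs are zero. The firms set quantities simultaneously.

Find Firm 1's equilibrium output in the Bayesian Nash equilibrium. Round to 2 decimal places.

20.58

Each type of Firm 2 best-responds to q₁; Firm 1 best-responds to the expected q₂ over Firm 2's types.
Firm 2 with cost c maximizes (67 − (q₁+q₂) − c)·q₂, giving q₂(c) = (67 − c − q₁)/2.
E[c₂] = 0.625·7 + 0.375·17 = 10.75
Firm 1's FOC against E[q₂] yields q₁ = (67 − 2·8 + E[c₂])/3 = (67 − 16 + 10.75)/3 = 20.5833.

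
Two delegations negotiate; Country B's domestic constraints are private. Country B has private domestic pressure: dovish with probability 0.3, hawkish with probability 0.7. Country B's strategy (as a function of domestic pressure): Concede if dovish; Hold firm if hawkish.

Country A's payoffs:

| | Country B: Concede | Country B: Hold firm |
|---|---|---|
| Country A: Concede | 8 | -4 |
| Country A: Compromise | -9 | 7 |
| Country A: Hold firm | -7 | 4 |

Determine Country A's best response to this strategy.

Compute Country A's expected payoff for each action, taking the expectation over Country B's type.
E[Concede] = 0.3·(8) + 0.7·(-4) = -0.4
E[Compromise] = 0.3·(-9) + 0.7·(7) = 2.2
E[Hold firm] = 0.3·(-7) + 0.7·(4) = 0.7
Best response: Compromise (2.2 is the largest).

Compromise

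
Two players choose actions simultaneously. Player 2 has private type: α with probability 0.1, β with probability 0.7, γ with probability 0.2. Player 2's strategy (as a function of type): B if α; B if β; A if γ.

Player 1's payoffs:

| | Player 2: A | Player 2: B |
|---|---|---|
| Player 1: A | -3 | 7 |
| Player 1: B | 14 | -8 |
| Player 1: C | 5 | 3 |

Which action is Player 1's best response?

A

E[A] = 0.1·(7) + 0.7·(7) + 0.2·(-3) = 5
E[B] = 0.1·(-8) + 0.7·(-8) + 0.2·(14) = -3.6
E[C] = 0.1·(3) + 0.7·(3) + 0.2·(5) = 3.4
Best response: A (5 is the largest).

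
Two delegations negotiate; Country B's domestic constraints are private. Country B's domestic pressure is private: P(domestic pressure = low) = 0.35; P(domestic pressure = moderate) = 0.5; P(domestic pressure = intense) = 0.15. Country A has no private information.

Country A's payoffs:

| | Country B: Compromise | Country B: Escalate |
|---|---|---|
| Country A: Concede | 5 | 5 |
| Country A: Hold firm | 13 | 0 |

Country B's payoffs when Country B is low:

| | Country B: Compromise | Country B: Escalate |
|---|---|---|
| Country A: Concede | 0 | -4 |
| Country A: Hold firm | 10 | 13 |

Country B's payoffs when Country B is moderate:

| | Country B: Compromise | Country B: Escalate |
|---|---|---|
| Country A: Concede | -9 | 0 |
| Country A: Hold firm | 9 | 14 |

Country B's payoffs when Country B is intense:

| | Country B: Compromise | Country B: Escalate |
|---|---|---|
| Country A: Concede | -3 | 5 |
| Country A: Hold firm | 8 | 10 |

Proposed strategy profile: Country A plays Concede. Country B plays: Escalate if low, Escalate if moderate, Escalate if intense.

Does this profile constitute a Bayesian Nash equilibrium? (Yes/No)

A profile is a BNE iff every type of every player is best-responding given beliefs about the other side.
Country A plays Concede: E[Concede] = 0.35·(5) + 0.5·(5) + 0.15·(5) = 5; E[Hold firm] = 0. Best-responding. ✓
Country B (domestic pressure low), facing Concede: Compromise gives 0, Escalate gives -4. Proposed Escalate is not best — profitable deviation exists. ✗
Country B (domestic pressure moderate), facing Concede: Compromise gives -9, Escalate gives 0. Proposed Escalate is best. ✓
Country B (domestic pressure intense), facing Concede: Compromise gives -3, Escalate gives 5. Proposed Escalate is best. ✓

No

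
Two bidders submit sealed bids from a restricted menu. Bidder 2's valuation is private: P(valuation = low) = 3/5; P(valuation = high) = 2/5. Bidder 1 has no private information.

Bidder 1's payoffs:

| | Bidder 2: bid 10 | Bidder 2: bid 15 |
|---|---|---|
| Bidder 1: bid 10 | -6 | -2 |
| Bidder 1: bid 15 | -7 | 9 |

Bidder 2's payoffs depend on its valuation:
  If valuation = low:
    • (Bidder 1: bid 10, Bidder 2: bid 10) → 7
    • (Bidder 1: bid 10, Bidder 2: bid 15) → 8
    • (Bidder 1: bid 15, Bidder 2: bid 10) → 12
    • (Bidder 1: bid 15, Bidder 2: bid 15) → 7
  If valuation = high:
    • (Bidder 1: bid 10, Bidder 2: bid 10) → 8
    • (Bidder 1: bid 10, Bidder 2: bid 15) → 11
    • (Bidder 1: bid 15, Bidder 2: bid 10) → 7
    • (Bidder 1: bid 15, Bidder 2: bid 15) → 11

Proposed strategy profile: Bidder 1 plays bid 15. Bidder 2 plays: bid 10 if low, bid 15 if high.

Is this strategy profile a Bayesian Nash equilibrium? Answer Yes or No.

Yes

Bidder 1 plays bid 15: E[bid 15] = 3/5·(-7) + 2/5·(9) = -3/5; E[bid 10] = -22/5. Best-responding. ✓
Bidder 2 (valuation low), facing bid 15: bid 10 gives 12, bid 15 gives 7. Proposed bid 10 is best. ✓
Bidder 2 (valuation high), facing bid 15: bid 10 gives 7, bid 15 gives 11. Proposed bid 15 is best. ✓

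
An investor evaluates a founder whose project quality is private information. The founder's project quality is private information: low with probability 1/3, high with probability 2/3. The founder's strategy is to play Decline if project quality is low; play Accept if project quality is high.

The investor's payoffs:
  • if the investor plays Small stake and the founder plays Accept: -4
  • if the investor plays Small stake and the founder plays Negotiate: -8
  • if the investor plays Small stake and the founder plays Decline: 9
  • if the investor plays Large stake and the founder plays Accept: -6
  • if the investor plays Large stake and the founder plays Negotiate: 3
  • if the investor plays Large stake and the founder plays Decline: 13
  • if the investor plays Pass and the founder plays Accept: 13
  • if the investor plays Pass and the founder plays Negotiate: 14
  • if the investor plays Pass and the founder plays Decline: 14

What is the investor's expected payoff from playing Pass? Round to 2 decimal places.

E[Pass] = 1/3·14 + 2/3·13 = 14/3 + 26/3 = 40/3

13.33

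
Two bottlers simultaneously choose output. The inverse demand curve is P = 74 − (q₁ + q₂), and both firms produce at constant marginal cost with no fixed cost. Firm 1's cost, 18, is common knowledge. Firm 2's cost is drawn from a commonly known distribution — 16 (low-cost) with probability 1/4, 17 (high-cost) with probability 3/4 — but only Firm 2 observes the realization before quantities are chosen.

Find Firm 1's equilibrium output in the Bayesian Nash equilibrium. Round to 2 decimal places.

Firm 2 with cost c maximizes (74 − (q₁+q₂) − c)·q₂, giving q₂(c) = (74 − c − q₁)/2.
E[c₂] = 1/4·16 + 3/4·17 = 16.75
Firm 1's FOC against E[q₂] yields q₁ = (74 − 2·18 + E[c₂])/3 = (74 − 36 + 16.75)/3 = 18.25.

18.25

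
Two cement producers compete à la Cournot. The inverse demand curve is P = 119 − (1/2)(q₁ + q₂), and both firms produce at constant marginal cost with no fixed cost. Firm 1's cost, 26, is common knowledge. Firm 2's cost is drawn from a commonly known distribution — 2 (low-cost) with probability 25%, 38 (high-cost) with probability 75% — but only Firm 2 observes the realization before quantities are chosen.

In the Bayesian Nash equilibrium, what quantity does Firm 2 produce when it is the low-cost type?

85

Type-c best response for Firm 2: q₂(c) = (119 − c) − q₁/2.
Firm 1 maximizes expected profit; its first-order condition is 119 − q₁ − (1/2)E[q₂] − 26 = 0.
Substituting E[q₂] and solving: E[c₂] = 29, so q₁ = (119 − 2·26 + 29)/(3/2) = 64.
q₂(low-cost) = (119 − 2 − (1/2)·64) = 85.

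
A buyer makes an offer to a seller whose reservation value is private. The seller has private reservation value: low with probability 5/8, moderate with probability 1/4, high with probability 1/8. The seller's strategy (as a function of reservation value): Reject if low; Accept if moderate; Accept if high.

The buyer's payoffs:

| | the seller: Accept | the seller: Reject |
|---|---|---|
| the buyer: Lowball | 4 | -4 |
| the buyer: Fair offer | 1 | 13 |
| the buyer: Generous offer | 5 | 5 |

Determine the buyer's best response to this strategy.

E[Lowball] = 5/8·(-4) + 1/4·(4) + 1/8·(4) = -1
E[Fair offer] = 5/8·(13) + 1/4·(1) + 1/8·(1) = 17/2
E[Generous offer] = 5/8·(5) + 1/4·(5) + 1/8·(5) = 5
Best response: Fair offer (17/2 is the largest).

Fair offer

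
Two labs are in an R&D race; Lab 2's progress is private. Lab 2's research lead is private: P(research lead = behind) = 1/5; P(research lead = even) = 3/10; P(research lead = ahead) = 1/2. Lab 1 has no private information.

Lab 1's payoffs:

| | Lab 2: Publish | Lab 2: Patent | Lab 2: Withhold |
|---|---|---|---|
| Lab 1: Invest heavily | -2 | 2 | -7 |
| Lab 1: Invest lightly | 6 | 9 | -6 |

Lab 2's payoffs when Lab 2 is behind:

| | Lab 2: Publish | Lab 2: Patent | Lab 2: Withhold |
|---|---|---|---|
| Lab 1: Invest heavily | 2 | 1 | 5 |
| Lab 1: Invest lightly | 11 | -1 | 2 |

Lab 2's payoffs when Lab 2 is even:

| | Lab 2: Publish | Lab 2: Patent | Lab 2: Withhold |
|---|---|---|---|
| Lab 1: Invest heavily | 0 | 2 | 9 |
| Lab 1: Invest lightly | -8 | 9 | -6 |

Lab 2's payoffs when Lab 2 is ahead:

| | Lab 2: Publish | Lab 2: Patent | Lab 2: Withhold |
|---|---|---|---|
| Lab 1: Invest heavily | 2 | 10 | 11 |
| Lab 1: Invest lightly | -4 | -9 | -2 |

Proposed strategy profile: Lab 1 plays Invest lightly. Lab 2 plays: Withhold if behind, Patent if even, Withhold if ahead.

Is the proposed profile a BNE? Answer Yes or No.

A profile is a BNE iff every type of every player is best-responding given beliefs about the other side.
Lab 1 plays Invest lightly: E[Invest lightly] = 1/5·(-6) + 3/10·(9) + 1/2·(-6) = -3/2; E[Invest heavily] = -43/10. Best-responding. ✓
Lab 2 (research lead behind), facing Invest lightly: Publish gives 11, Patent gives -1, Withhold gives 2. Proposed Withhold is not best — profitable deviation exists. ✗
Lab 2 (research lead even), facing Invest lightly: Publish gives -8, Patent gives 9, Withhold gives -6. Proposed Patent is best. ✓
Lab 2 (research lead ahead), facing Invest lightly: Publish gives -4, Patent gives -9, Withhold gives -2. Proposed Withhold is best. ✓

No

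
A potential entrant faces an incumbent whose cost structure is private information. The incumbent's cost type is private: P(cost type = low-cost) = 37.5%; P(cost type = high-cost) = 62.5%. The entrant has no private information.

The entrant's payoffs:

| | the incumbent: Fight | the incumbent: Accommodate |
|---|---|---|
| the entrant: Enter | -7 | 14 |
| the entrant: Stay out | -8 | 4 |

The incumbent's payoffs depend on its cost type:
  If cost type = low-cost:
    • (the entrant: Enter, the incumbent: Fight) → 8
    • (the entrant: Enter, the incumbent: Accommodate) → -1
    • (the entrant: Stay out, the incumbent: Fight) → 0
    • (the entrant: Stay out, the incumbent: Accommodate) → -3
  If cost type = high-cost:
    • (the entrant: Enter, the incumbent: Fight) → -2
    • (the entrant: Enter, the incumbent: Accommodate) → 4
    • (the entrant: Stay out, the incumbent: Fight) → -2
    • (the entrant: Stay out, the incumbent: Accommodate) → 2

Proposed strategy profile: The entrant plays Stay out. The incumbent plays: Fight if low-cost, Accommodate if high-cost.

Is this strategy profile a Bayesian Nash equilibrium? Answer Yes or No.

No

The entrant plays Stay out: E[Stay out] = 0.375·(-8) + 0.625·(4) = -0.5; E[Enter] = 6.125. Not best-responding. ✗
The incumbent (cost type low-cost), facing Stay out: Fight gives 0, Accommodate gives -3. Proposed Fight is best. ✓
The incumbent (cost type high-cost), facing Stay out: Fight gives -2, Accommodate gives 2. Proposed Accommodate is best. ✓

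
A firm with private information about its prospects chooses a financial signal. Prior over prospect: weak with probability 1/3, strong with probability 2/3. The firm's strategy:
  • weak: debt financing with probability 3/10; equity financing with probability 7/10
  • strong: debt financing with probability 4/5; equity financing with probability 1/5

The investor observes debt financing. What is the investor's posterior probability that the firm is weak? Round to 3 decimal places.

0.158

P(debt financing) = (1/3)·(3/10) + (2/3)·(4/5) = 19/30
P(weak | debt financing) = ((1/3)·(3/10)) / (19/30) = (1/10) / (19/30) = 3/19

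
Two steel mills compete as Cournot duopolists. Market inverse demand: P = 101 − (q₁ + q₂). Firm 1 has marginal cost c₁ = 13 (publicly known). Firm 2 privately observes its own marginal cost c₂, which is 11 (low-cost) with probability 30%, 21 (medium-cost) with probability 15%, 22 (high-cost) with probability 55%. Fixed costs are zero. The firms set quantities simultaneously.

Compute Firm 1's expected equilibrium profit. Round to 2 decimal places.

972.40

Type-c best response for Firm 2: q₂(c) = (101 − c)/2 − q₁/2.
Firm 1 maximizes expected profit; its first-order condition is 101 − 2q₁ − E[q₂] − 13 = 0.
Substituting E[q₂] and solving: E[c₂] = 18.55, so q₁ = (101 − 2·13 + 18.55)/3 = 31.1833.
E[P] = 101 − (q₁ + E[q₂]) = 44.1833; Firm 1's expected profit = (E[P] − 13)·q₁ = (44.1833 − 13)·31.1833 = 972.4.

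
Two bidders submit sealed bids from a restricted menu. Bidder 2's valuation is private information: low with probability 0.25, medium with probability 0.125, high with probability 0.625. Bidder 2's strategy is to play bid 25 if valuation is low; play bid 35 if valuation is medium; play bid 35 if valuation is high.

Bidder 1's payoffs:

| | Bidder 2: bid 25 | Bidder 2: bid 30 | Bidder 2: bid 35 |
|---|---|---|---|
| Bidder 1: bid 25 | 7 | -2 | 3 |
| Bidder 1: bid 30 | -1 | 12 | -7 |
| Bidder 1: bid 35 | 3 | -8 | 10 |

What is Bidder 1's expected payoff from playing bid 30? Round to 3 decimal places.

E[bid 30] = 0.25·(-1) + 0.125·(-7) + 0.625·(-7) = (-0.25) + (-0.875) + (-4.375) = -5.5

-5.500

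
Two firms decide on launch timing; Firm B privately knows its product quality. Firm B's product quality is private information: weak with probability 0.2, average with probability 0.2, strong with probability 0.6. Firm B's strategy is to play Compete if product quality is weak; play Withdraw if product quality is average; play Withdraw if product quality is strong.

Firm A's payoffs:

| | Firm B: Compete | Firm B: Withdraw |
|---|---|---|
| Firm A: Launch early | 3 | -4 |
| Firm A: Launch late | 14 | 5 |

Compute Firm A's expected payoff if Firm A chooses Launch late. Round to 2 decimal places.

E[Launch late] = 0.2·14 + 0.2·5 + 0.6·5 = 2.8 + 1 + 3 = 6.8

6.80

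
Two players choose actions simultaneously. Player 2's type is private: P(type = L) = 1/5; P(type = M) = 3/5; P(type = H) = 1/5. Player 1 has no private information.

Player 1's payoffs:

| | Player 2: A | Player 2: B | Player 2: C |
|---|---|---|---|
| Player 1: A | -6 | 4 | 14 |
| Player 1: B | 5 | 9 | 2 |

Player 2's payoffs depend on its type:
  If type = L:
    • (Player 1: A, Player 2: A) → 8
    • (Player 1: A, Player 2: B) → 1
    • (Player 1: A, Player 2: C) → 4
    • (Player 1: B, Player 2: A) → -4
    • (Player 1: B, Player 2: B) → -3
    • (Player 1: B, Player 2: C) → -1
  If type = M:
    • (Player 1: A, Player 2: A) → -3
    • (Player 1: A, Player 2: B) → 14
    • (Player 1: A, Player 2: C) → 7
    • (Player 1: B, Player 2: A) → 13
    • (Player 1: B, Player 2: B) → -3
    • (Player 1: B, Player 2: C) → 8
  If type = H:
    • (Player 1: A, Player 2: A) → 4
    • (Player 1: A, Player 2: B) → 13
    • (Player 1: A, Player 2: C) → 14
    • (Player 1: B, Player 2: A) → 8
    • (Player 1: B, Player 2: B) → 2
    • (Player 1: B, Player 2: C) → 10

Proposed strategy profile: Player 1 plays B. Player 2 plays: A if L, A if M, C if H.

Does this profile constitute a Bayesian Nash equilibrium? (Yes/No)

Player 1 plays B: E[B] = 1/5·(5) + 3/5·(5) + 1/5·(2) = 22/5; E[A] = -2. Best-responding. ✓
Player 2 (type L), facing B: A gives -4, B gives -3, C gives -1. Proposed A is not best — profitable deviation exists. ✗
Player 2 (type M), facing B: A gives 13, B gives -3, C gives 8. Proposed A is best. ✓
Player 2 (type H), facing B: A gives 8, B gives 2, C gives 10. Proposed C is best. ✓

No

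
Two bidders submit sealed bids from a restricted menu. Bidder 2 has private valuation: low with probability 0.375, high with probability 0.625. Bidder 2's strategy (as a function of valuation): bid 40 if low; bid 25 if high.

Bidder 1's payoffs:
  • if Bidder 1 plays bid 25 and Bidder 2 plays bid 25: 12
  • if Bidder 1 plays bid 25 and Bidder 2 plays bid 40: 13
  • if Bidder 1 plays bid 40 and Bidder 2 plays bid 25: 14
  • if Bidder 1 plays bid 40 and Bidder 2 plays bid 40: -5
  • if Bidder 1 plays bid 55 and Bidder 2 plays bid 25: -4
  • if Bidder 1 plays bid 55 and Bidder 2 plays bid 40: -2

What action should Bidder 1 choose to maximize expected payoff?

Compute Bidder 1's expected payoff for each action, taking the expectation over Bidder 2's type.
E[bid 25] = 0.375·(13) + 0.625·(12) = 12.375
E[bid 40] = 0.375·(-5) + 0.625·(14) = 6.875
E[bid 55] = 0.375·(-2) + 0.625·(-4) = -3.25
Best response: bid 25 (12.375 is the largest).

bid 25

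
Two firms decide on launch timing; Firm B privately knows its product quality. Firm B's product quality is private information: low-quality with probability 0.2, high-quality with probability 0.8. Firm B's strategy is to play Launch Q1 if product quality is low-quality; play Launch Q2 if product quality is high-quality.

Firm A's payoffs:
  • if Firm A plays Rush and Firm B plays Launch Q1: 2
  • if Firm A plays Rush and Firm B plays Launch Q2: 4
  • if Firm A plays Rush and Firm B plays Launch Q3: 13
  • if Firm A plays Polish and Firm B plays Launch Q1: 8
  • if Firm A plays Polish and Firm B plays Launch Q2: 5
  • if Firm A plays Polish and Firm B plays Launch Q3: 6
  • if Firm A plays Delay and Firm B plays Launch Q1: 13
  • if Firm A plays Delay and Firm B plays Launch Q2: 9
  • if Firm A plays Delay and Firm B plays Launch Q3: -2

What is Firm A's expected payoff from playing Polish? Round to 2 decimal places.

5.60

E[Polish] = 0.2·8 + 0.8·5 = 1.6 + 4 = 5.6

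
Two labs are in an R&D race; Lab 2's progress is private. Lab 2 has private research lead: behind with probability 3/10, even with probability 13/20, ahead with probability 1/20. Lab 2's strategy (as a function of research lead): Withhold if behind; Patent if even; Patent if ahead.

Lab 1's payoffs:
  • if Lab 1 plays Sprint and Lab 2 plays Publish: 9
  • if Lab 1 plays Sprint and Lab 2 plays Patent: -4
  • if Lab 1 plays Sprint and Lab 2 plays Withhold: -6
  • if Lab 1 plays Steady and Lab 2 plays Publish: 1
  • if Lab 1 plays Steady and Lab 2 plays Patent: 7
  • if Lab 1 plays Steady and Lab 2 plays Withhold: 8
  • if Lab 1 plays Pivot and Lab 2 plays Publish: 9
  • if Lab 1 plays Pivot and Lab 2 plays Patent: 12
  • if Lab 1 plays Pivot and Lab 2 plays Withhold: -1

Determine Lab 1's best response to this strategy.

Pivot

E[Sprint] = 3/10·(-6) + 13/20·(-4) + 1/20·(-4) = -23/5
E[Steady] = 3/10·(8) + 13/20·(7) + 1/20·(7) = 73/10
E[Pivot] = 3/10·(-1) + 13/20·(12) + 1/20·(12) = 81/10
Best response: Pivot (81/10 is the largest).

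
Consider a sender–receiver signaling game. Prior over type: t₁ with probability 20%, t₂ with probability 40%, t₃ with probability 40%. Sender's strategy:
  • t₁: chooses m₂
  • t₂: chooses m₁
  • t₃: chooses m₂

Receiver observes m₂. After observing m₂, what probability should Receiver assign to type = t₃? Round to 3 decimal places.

Apply Bayes' rule using the sender's strategy as the likelihood.
P(m₂) = 0.2·1 + 0.4·0 + 0.4·1 = 0.6
P(t₃ | m₂) = (0.4·1) / 0.6 = 0.4 / 0.6 = 0.666667

0.667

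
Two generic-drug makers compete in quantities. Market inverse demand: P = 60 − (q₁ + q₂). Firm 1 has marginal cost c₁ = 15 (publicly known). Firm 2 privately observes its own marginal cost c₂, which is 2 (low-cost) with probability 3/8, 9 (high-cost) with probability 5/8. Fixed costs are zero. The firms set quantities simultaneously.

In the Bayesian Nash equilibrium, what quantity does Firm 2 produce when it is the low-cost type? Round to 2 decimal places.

22.94

Type-c best response for Firm 2: q₂(c) = (60 − c)/2 − q₁/2.
Firm 1 maximizes expected profit; its first-order condition is 60 − 2q₁ − E[q₂] − 15 = 0.
Substituting E[q₂] and solving: E[c₂] = 6.375, so q₁ = (60 − 2·15 + 6.375)/3 = 12.125.
q₂(low-cost) = (60 − 2 − 12.125)/2 = 22.9375.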